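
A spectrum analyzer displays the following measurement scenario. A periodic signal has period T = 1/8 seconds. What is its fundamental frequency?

The fundamental frequency is the reciprocal of the period.
f = 1/T = 1/(1/8) = 8 Hz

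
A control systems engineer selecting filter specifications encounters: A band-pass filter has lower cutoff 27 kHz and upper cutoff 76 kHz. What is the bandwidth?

Bandwidth = f_high - f_low
= 76 kHz - 27 kHz = 49 kHz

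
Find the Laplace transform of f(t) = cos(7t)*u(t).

Standard pair: cos(wt)*u(t) <-> s/(s^2+w^2)
With w = 7: L{cos(7t)*u(t)} = s/(s^2+49)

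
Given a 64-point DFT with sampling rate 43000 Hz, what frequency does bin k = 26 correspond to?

The frequency of DFT bin k is: f_k = k * f_s / N
f_26 = 26 * 43000 / 64 = 69875/4 Hz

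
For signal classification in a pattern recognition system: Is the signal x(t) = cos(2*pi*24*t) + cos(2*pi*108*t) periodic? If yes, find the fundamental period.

f1 = 24 Hz, f2 = 108 Hz
Period T1 = 1/24, T2 = 1/108
Ratio T1/T2 = 108/24, which is rational.
The signal is periodic with fundamental period T = 1/GCD(24,108) = 1/12 s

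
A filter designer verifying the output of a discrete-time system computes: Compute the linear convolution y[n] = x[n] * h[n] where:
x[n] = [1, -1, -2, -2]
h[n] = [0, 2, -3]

y[n] = sum_k x[k]*h[n-k]. Output length = len(x) + len(h) - 1 = 4 + 3 - 1 = 6.
y[0] = 1*0 = 0
y[1] = -1*0 + 1*2 = 2
y[2] = -2*0 + -1*2 + 1*-3 = -5
y[3] = -2*0 + -2*2 + -1*-3 = -1
y[4] = -2*2 + -2*-3 = 2
y[5] = -2*-3 = 6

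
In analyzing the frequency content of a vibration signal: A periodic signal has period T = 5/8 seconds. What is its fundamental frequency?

The fundamental frequency is the reciprocal of the period.
f = 1/T = 1/(5/8) = 8/5 Hz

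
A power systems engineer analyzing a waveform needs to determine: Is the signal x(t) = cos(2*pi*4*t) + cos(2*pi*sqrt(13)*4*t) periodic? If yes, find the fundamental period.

f1 = 4 Hz, f2 = 4*sqrt(13) Hz
Ratio f2/f1 = sqrt(13), which is irrational.
Since the frequency ratio is irrational, no common period exists.
The signal is not periodic.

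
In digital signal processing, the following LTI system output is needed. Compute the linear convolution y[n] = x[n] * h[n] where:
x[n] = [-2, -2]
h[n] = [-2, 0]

y[n] = sum_k x[k]*h[n-k]. Output length = len(x) + len(h) - 1 = 2 + 2 - 1 = 3.
y[0] = -2*-2 = 4
y[1] = -2*-2 + -2*0 = 4
y[2] = -2*0 = 0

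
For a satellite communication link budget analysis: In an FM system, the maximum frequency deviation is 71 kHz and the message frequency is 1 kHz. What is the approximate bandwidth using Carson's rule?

Carson's rule: BW = 2*(delta_f + f_m)
= 2*(71 + 1) kHz = 144 kHz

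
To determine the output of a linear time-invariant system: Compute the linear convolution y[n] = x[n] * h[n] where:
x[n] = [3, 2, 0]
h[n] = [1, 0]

y[n] = sum_k x[k]*h[n-k]. Output length = len(x) + len(h) - 1 = 3 + 2 - 1 = 4.
y[0] = 3*1 = 3
y[1] = 2*1 + 3*0 = 2
y[2] = 0*1 + 2*0 = 0
y[3] = 0*0 = 0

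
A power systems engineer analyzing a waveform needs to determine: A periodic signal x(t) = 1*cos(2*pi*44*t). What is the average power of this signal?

Average power of A*cos(wt) is A^2/2.
P = 1^2 / 2 = 1/2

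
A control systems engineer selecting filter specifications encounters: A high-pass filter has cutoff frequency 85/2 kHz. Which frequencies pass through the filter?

A high-pass filter passes all frequencies above the cutoff frequency 85/2 kHz and attenuates lower frequencies.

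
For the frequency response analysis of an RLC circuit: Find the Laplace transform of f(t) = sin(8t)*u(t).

Standard pair: sin(wt)*u(t) <-> w/(s^2+w^2)
With w = 8: L{sin(8t)*u(t)} = 8/(s^2+64)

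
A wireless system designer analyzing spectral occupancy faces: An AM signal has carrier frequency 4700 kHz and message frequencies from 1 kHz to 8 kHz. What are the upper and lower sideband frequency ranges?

Upper sideband (USB) = fc + [fm_low, fm_high] = 4700 + [1, 8] = [4701, 4708] kHz
Lower sideband (LSB) = fc - [fm_high, fm_low] = 4700 - [8, 1] = [4692, 4699] kHz
Total occupied spectrum: 4692 kHz to 4708 kHz (plus carrier at 4700 kHz)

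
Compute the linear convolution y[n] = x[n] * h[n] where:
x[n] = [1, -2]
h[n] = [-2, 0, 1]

y[n] = sum_k x[k]*h[n-k]. Output length = len(x) + len(h) - 1 = 2 + 3 - 1 = 4.
y[0] = 1*-2 = -2
y[1] = -2*-2 + 1*0 = 4
y[2] = -2*0 + 1*1 = 1
y[3] = -2*1 = -2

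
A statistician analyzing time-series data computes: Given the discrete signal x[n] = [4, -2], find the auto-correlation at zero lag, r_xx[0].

The auto-correlation at zero lag r_xx[0] equals the signal energy.
r_xx[0] = sum of x[n]^2 = 4^2 + (-2)^2
= 16 + 4 = 20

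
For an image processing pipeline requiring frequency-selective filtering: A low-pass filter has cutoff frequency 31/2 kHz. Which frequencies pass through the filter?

A low-pass filter passes all frequencies below the cutoff frequency 31/2 kHz and attenuates higher frequencies.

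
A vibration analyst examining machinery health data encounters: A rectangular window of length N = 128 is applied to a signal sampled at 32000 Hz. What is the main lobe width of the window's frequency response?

For a rectangular window of length N,
the main lobe width in frequency is 2*f_s/N.
= 2*32000/128 = 500 Hz
This determines the minimum frequency separation for resolving two sinusoids.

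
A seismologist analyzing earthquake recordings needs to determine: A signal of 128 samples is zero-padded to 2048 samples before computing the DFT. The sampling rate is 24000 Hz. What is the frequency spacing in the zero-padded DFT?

Original DFT: N = 128, resolution = f_s/N = 24000/128 = 375/2 Hz
Zero-padded DFT: N = 2048, resolution = f_s/N = 24000/2048 = 375/32 Hz
Zero-padding interpolates the spectrum (finer frequency grid)
but does NOT improve the true spectral resolution (ability to resolve close frequencies).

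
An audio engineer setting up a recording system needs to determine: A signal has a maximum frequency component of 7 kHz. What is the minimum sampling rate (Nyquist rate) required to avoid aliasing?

By the Nyquist-Shannon sampling theorem,
the minimum sampling rate (Nyquist rate) must be at least 2 * f_max.
Nyquist rate = 2 * 7 kHz = 14 kHz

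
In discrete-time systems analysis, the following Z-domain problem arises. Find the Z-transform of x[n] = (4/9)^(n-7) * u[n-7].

Time-shifting property: if X(z) = Z{x[n]}, then Z{x[n-d]} = z^(-d) * X(z)
X(z) = z/(z - 4/9) for x[n] = (4/9)^n * u[n]
Z{x[n-7]} = z^(-7) * z/(z - 4/9) = z^(-6)/(z - 4/9)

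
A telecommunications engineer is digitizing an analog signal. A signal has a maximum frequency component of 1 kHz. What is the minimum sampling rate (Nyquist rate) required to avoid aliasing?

By the Nyquist-Shannon sampling theorem,
the minimum sampling rate (Nyquist rate) must be at least 2 * f_max.
Nyquist rate = 2 * 1 kHz = 2 kHz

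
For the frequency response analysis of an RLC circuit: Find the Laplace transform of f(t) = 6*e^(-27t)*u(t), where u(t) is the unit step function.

Standard Laplace transform pair:
e^(-at)*u(t) <-> 1/(s+a)
With a = 27: L{6*e^(-27t)*u(t)} = 6/(s+27), ROC: Re(s) > -27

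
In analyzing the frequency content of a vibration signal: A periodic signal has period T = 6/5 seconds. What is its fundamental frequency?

The fundamental frequency is the reciprocal of the period.
f = 1/T = 1/(6/5) = 5/6 Hz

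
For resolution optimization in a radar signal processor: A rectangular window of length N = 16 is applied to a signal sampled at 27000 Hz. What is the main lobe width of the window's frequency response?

For a rectangular window of length N,
the main lobe width in frequency is 2*f_s/N.
= 2*27000/16 = 3375 Hz
This determines the minimum frequency separation for resolving two sinusoids.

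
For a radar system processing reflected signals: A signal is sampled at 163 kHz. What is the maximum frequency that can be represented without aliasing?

The maximum frequency that can be represented without aliasing
is the Nyquist frequency: f_max = f_s / 2 = 163 kHz / 2 = 163/2 kHz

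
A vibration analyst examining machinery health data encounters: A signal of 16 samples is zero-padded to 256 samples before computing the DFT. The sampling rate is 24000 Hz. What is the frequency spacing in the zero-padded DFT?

Original DFT: N = 16, resolution = f_s/N = 24000/16 = 1500 Hz
Zero-padded DFT: N = 256, resolution = f_s/N = 24000/256 = 375/4 Hz
Zero-padding interpolates the spectrum (finer frequency grid)
but does NOT improve the true spectral resolution (ability to resolve close frequencies).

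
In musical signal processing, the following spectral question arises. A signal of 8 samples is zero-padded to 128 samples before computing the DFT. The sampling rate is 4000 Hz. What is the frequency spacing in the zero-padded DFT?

Original DFT: N = 8, resolution = f_s/N = 4000/8 = 500 Hz
Zero-padded DFT: N = 128, resolution = f_s/N = 4000/128 = 125/4 Hz
Zero-padding interpolates the spectrum (finer frequency grid)
but does NOT improve the true spectral resolution (ability to resolve close frequencies).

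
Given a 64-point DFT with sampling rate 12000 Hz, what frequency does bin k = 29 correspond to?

The frequency of DFT bin k is: f_k = k * f_s / N
f_29 = 29 * 12000 / 64 = 10875/2 Hz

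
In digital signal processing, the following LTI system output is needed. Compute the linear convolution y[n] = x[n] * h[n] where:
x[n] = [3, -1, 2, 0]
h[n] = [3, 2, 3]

y[n] = sum_k x[k]*h[n-k]. Output length = len(x) + len(h) - 1 = 4 + 3 - 1 = 6.
y[0] = 3*3 = 9
y[1] = -1*3 + 3*2 = 3
y[2] = 2*3 + -1*2 + 3*3 = 13
y[3] = 0*3 + 2*2 + -1*3 = 1
y[4] = 0*2 + 2*3 = 6
y[5] = 0*3 = 0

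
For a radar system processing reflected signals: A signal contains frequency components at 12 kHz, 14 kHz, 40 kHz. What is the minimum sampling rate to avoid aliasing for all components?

The highest frequency component is f_max = 40 kHz.
Nyquist rate = 2 * f_max = 2 * 40 kHz = 80 kHz.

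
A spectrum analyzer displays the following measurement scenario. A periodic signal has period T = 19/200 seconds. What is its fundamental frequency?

The fundamental frequency is the reciprocal of the period.
f = 1/T = 1/(19/200) = 200/19 Hz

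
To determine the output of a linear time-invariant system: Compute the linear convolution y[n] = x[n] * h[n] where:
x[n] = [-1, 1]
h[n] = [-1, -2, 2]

y[n] = sum_k x[k]*h[n-k]. Output length = len(x) + len(h) - 1 = 2 + 3 - 1 = 4.
y[0] = -1*-1 = 1
y[1] = 1*-1 + -1*-2 = 1
y[2] = 1*-2 + -1*2 = -4
y[3] = 1*2 = 2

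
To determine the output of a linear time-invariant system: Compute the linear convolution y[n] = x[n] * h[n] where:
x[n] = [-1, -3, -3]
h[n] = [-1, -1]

y[n] = sum_k x[k]*h[n-k]. Output length = len(x) + len(h) - 1 = 3 + 2 - 1 = 4.
y[0] = -1*-1 = 1
y[1] = -3*-1 + -1*-1 = 4
y[2] = -3*-1 + -3*-1 = 6
y[3] = -3*-1 = 3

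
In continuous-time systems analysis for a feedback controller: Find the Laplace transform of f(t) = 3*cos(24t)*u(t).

Standard pair: cos(wt)*u(t) <-> s/(s^2+w^2)
With w = 24: L{3*cos(24t)*u(t)} = 3s/(s^2+576)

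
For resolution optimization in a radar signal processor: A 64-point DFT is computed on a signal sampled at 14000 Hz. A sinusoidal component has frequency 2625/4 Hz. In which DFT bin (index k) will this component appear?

DFT frequency resolution = f_s/N = 14000/64 = 875/4 Hz
Bin index k = f_signal / resolution = 2625/4 / 875/4 = 3
The signal frequency 2625/4 Hz falls in DFT bin k = 3.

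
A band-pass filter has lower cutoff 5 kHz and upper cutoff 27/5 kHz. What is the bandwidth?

Bandwidth = f_high - f_low
= 27/5 kHz - 5 kHz = 2/5 kHz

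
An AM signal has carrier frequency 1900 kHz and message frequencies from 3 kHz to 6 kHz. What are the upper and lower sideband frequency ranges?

Upper sideband (USB) = fc + [fm_low, fm_high] = 1900 + [3, 6] = [1903, 1906] kHz
Lower sideband (LSB) = fc - [fm_high, fm_low] = 1900 - [6, 3] = [1894, 1897] kHz
Total occupied spectrum: 1894 kHz to 1906 kHz (plus carrier at 1900 kHz)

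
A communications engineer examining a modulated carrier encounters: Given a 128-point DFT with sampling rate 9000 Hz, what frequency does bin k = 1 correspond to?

The frequency of DFT bin k is: f_k = k * f_s / N
f_1 = 1 * 9000 / 128 = 1125/16 Hz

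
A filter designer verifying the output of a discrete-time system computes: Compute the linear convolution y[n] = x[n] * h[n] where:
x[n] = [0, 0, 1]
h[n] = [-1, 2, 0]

y[n] = sum_k x[k]*h[n-k]. Output length = len(x) + len(h) - 1 = 3 + 3 - 1 = 5.
y[0] = 0*-1 = 0
y[1] = 0*-1 + 0*2 = 0
y[2] = 1*-1 + 0*2 + 0*0 = -1
y[3] = 1*2 + 0*0 = 2
y[4] = 1*0 = 0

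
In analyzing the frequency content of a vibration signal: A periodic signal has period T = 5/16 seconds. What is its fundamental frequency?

The fundamental frequency is the reciprocal of the period.
f = 1/T = 1/(5/16) = 16/5 Hz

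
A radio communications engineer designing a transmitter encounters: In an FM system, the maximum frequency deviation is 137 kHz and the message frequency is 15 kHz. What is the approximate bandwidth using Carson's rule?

Carson's rule: BW = 2*(delta_f + f_m)
= 2*(137 + 15) kHz = 304 kHz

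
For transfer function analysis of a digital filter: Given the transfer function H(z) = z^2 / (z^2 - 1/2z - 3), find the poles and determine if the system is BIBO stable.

Poles are roots of the denominator: z^2 - 1/2z - 3 = 0.
Quadratic formula: z = [-(-1/2) +/- sqrt((-1/2)^2 - 4*(-3))] / 2
Discriminant = 1/4 + 12 = 49/4; sqrt = 7/2.
z = (1/2 +/- 7/2) / 2 => z = 2 or z = -3/2.
|p1| = 3/2, |p2| = 2.
For BIBO stability, all poles must lie inside the unit circle (|p| < 1).
System is UNSTABLE since at least one |p| >= 1.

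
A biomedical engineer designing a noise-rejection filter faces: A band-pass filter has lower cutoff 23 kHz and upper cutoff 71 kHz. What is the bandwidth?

Bandwidth = f_high - f_low
= 71 kHz - 23 kHz = 48 kHz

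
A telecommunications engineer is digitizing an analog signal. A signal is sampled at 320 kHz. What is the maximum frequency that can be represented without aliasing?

The maximum frequency that can be represented without aliasing
is the Nyquist frequency: f_max = f_s / 2 = 320 kHz / 2 = 160 kHz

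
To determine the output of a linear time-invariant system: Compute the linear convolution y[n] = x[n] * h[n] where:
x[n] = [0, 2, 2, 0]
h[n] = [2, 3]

y[n] = sum_k x[k]*h[n-k]. Output length = len(x) + len(h) - 1 = 4 + 2 - 1 = 5.
y[0] = 0*2 = 0
y[1] = 2*2 + 0*3 = 4
y[2] = 2*2 + 2*3 = 10
y[3] = 0*2 + 2*3 = 6
y[4] = 0*3 = 0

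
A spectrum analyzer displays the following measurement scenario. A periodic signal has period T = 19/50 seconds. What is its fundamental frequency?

The fundamental frequency is the reciprocal of the period.
f = 1/T = 1/(19/50) = 50/19 Hz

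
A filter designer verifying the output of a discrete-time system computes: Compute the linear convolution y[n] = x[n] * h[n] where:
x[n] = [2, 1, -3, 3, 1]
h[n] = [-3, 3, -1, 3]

y[n] = sum_k x[k]*h[n-k]. Output length = len(x) + len(h) - 1 = 5 + 4 - 1 = 8.
y[0] = 2*-3 = -6
y[1] = 1*-3 + 2*3 = 3
y[2] = -3*-3 + 1*3 + 2*-1 = 10
y[3] = 3*-3 + -3*3 + 1*-1 + 2*3 = -13
y[4] = 1*-3 + 3*3 + -3*-1 + 1*3 = 12
y[5] = 1*3 + 3*-1 + -3*3 = -9
y[6] = 1*-1 + 3*3 = 8
y[7] = 1*3 = 3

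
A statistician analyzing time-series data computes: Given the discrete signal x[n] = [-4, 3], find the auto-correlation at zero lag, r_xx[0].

The auto-correlation at zero lag r_xx[0] equals the signal energy.
r_xx[0] = sum of x[n]^2 = (-4)^2 + 3^2
= 16 + 9 = 25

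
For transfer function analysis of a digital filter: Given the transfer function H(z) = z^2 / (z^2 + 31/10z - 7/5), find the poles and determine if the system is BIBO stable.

Poles are roots of the denominator: z^2 + 31/10z - 7/5 = 0.
Quadratic formula: z = [-(31/10) +/- sqrt((31/10)^2 - 4*(-7/5))] / 2
Discriminant = 961/100 + 28/5 = 1521/100; sqrt = 39/10.
z = (-31/10 +/- 39/10) / 2 => z = 2/5 or z = -7/2.
|p1| = 7/2, |p2| = 2/5.
For BIBO stability, all poles must lie inside the unit circle (|p| < 1).
System is UNSTABLE since at least one |p| >= 1.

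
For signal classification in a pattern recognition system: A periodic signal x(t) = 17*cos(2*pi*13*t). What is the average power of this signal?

Average power of A*cos(wt) is A^2/2.
P = 17^2 / 2 = 289/2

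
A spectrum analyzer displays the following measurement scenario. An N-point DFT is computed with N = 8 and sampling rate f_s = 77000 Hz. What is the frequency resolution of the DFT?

DFT frequency resolution = f_s / N
= 77000 / 8 = 9625 Hz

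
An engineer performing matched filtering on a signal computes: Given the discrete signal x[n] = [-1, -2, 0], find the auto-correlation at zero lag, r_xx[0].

The auto-correlation at zero lag r_xx[0] equals the signal energy.
r_xx[0] = sum of x[n]^2 = (-1)^2 + (-2)^2 + 0^2
= 1 + 4 + 0 = 5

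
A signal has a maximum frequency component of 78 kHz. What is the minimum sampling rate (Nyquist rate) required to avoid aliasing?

By the Nyquist-Shannon sampling theorem,
the minimum sampling rate (Nyquist rate) must be at least 2 * f_max.
Nyquist rate = 2 * 78 kHz = 156 kHz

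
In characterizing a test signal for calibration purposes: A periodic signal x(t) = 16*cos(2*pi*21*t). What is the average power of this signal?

Average power of A*cos(wt) is A^2/2.
P = 16^2 / 2 = 256/2 = 128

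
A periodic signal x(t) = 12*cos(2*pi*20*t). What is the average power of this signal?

Average power of A*cos(wt) is A^2/2.
P = 12^2 / 2 = 144/2 = 72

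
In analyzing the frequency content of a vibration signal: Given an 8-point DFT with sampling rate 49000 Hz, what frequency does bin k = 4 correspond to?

The frequency of DFT bin k is: f_k = k * f_s / N
f_4 = 4 * 49000 / 8 = 24500 Hz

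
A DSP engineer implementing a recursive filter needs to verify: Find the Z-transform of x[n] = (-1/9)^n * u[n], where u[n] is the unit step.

The Z-transform of a^n * u[n] is z/(z-a) for |z| > |a|.
Here a = -1/9, so X(z) = z/(z - (-1/9)) = 9z/(9z + 1)
ROC: |z| > 1/9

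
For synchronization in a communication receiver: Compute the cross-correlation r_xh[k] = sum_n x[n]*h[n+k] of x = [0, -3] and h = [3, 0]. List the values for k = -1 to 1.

Both sequences indexed from 0 and zero outside their support.
Lags with overlap: k = -1 to 1.
  r_xh[-1] = x[1]*h[0] = -9
  r_xh[0] = x[0]*h[0] + x[1]*h[1] = 0
  r_xh[1] = x[0]*h[1] = 0
r_xh = [-9, 0, 0] (for k = -1, ..., 1)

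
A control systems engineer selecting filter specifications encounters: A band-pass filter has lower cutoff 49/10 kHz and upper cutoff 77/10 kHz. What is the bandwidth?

Bandwidth = f_high - f_low
= 77/10 kHz - 49/10 kHz = 14/5 kHz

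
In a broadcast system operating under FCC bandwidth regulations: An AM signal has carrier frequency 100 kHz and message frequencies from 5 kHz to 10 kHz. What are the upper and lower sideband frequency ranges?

Upper sideband (USB) = fc + [fm_low, fm_high] = 100 + [5, 10] = [105, 110] kHz
Lower sideband (LSB) = fc - [fm_high, fm_low] = 100 - [10, 5] = [90, 95] kHz
Total occupied spectrum: 90 kHz to 110 kHz (plus carrier at 100 kHz)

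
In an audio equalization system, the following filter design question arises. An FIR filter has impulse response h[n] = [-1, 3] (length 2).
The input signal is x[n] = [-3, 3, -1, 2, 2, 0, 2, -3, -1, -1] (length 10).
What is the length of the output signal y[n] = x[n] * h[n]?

For linear convolution, the output length is:
len(y) = len(x) + len(h) - 1 = 10 + 2 - 1 = 11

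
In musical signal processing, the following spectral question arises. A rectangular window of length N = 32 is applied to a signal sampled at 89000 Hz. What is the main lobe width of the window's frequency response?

For a rectangular window of length N,
the main lobe width in frequency is 2*f_s/N.
= 2*89000/32 = 11125/2 Hz
This determines the minimum frequency separation for resolving two sinusoids.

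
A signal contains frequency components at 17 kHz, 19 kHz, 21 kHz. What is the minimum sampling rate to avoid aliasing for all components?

The highest frequency component is f_max = 21 kHz.
Nyquist rate = 2 * f_max = 2 * 21 kHz = 42 kHz.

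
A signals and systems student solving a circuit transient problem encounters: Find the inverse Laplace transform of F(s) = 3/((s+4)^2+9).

Standard pair: w/((s+a)^2+w^2) <-> e^(-at)*sin(wt)*u(t)
With a=4, w=3: f(t) = e^(-4t)*sin(3t)*u(t)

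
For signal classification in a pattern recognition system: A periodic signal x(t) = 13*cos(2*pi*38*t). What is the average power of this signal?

Average power of A*cos(wt) is A^2/2.
P = 13^2 / 2 = 169/2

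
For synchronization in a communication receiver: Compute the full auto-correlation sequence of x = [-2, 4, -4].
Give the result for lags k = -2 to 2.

r_xx[k] = sum_m x[m]*x[m+k], indexed from 0, for k = -2 to 2:
  r_xx[-2] = x[2]*x[0] = 8
  r_xx[-1] = x[1]*x[0] + x[2]*x[1] = -24
  r_xx[0] = x[0]*x[0] + x[1]*x[1] + x[2]*x[2] = 36
  r_xx[1] = x[0]*x[1] + x[1]*x[2] = -24
  r_xx[2] = x[0]*x[2] = 8
r_xx = [8, -24, 36, -24, 8]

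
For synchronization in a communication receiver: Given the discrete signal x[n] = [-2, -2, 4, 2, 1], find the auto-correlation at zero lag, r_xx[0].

The auto-correlation at zero lag r_xx[0] equals the signal energy.
r_xx[0] = sum of x[n]^2 = (-2)^2 + (-2)^2 + 4^2 + 2^2 + 1^2
= 4 + 4 + 16 + 4 + 1 = 29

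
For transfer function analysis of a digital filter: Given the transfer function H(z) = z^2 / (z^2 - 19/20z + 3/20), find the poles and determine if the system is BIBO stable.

Poles are roots of the denominator: z^2 - 19/20z + 3/20 = 0.
Quadratic formula: z = [-(-19/20) +/- sqrt((-19/20)^2 - 4*(3/20))] / 2
Discriminant = 361/400 - 3/5 = 121/400; sqrt = 11/20.
z = (19/20 +/- 11/20) / 2 => z = 3/4 or z = 1/5.
|p1| = 1/5, |p2| = 3/4.
For BIBO stability, all poles must lie inside the unit circle (|p| < 1).
System is STABLE since both |p| < 1.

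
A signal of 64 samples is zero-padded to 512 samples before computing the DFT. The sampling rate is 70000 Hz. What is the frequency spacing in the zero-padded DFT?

Original DFT: N = 64, resolution = f_s/N = 70000/64 = 4375/4 Hz
Zero-padded DFT: N = 512, resolution = f_s/N = 70000/512 = 4375/32 Hz
Zero-padding interpolates the spectrum (finer frequency grid)
but does NOT improve the true spectral resolution (ability to resolve close frequencies).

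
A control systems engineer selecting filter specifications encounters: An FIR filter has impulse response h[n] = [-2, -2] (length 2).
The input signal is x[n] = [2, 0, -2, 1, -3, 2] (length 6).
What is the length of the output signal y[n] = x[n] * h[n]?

For linear convolution, the output length is:
len(y) = len(x) + len(h) - 1 = 6 + 2 - 1 = 7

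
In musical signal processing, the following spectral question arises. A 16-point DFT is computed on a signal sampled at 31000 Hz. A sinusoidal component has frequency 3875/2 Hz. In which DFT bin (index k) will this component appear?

DFT frequency resolution = f_s/N = 31000/16 = 3875/2 Hz
Bin index k = f_signal / resolution = 3875/2 / 3875/2 = 1
The signal frequency 3875/2 Hz falls in DFT bin k = 1.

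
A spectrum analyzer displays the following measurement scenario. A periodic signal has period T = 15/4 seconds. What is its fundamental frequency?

The fundamental frequency is the reciprocal of the period.
f = 1/T = 1/(15/4) = 4/15 Hz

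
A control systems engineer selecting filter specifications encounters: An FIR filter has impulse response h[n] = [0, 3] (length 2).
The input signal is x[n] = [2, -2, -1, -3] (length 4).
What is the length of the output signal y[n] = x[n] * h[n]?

For linear convolution, the output length is:
len(y) = len(x) + len(h) - 1 = 4 + 2 - 1 = 5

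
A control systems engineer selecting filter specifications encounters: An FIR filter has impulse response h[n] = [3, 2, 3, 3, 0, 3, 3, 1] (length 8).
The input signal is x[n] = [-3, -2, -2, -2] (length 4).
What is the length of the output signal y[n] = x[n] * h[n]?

For linear convolution, the output length is:
len(y) = len(x) + len(h) - 1 = 4 + 8 - 1 = 11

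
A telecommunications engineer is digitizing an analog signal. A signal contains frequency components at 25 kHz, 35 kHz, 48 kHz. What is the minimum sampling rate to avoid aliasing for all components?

The highest frequency component is f_max = 48 kHz.
Nyquist rate = 2 * f_max = 2 * 48 kHz = 96 kHz.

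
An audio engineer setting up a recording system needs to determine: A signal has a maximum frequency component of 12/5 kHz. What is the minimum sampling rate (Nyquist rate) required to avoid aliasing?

By the Nyquist-Shannon sampling theorem,
the minimum sampling rate (Nyquist rate) must be at least 2 * f_max.
Nyquist rate = 2 * 12/5 kHz = 24/5 kHz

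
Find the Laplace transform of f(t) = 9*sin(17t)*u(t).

Standard pair: sin(wt)*u(t) <-> w/(s^2+w^2)
With w = 17: L{9*sin(17t)*u(t)} = 153/(s^2+289)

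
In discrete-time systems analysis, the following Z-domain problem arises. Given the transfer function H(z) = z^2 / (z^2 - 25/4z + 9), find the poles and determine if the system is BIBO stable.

Poles are roots of the denominator: z^2 - 25/4z + 9 = 0.
Quadratic formula: z = [-(-25/4) +/- sqrt((-25/4)^2 - 4*(9))] / 2
Discriminant = 625/16 - 36 = 49/16; sqrt = 7/4.
z = (25/4 +/- 7/4) / 2 => z = 4 or z = 9/4.
|p1| = 4, |p2| = 9/4.
For BIBO stability, all poles must lie inside the unit circle (|p| < 1).
System is UNSTABLE since at least one |p| >= 1.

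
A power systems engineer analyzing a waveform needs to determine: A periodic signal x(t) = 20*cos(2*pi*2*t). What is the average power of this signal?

Average power of A*cos(wt) is A^2/2.
P = 20^2 / 2 = 400/2 = 200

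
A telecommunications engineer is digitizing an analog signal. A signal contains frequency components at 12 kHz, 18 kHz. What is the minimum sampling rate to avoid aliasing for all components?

The highest frequency component is f_max = 18 kHz.
Nyquist rate = 2 * f_max = 2 * 18 kHz = 36 kHz.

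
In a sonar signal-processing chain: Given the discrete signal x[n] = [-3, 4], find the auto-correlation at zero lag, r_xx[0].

The auto-correlation at zero lag r_xx[0] equals the signal energy.
r_xx[0] = sum of x[n]^2 = (-3)^2 + 4^2
= 9 + 16 = 25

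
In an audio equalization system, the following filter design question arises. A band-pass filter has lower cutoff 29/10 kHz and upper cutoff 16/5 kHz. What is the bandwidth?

Bandwidth = f_high - f_low
= 16/5 kHz - 29/10 kHz = 3/10 kHz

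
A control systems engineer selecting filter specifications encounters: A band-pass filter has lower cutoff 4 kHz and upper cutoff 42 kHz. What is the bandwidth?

Bandwidth = f_high - f_low
= 42 kHz - 4 kHz = 38 kHz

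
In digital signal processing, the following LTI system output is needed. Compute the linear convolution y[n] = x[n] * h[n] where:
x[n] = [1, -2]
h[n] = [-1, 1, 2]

y[n] = sum_k x[k]*h[n-k]. Output length = len(x) + len(h) - 1 = 2 + 3 - 1 = 4.
y[0] = 1*-1 = -1
y[1] = -2*-1 + 1*1 = 3
y[2] = -2*1 + 1*2 = 0
y[3] = -2*2 = -4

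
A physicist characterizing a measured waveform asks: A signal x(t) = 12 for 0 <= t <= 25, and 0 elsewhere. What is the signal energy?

Energy = integral of |x(t)|^2 dt over the signal duration
= 12^2 * 25 = 144 * 25 = 3600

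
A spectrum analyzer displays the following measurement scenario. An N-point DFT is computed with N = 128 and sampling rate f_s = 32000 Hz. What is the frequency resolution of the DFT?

DFT frequency resolution = f_s / N
= 32000 / 128 = 250 Hz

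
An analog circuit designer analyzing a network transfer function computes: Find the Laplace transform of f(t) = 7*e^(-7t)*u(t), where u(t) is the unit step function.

Standard Laplace transform pair:
e^(-at)*u(t) <-> 1/(s+a)
With a = 7: L{7*e^(-7t)*u(t)} = 7/(s+7), ROC: Re(s) > -7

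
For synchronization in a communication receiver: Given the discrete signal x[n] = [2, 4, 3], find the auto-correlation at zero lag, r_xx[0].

The auto-correlation at zero lag r_xx[0] equals the signal energy.
r_xx[0] = sum of x[n]^2 = 2^2 + 4^2 + 3^2
= 4 + 16 + 9 = 29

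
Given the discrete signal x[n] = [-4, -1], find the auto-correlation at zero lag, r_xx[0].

The auto-correlation at zero lag r_xx[0] equals the signal energy.
r_xx[0] = sum of x[n]^2 = (-4)^2 + (-1)^2
= 16 + 1 = 17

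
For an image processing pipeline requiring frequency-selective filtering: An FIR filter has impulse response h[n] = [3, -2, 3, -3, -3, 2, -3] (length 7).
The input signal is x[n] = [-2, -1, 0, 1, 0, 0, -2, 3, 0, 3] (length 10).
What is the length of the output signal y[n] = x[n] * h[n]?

For linear convolution, the output length is:
len(y) = len(x) + len(h) - 1 = 10 + 7 - 1 = 16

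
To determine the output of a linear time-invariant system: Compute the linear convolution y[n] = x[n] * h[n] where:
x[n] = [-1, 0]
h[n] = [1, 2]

y[n] = sum_k x[k]*h[n-k]. Output length = len(x) + len(h) - 1 = 2 + 2 - 1 = 3.
y[0] = -1*1 = -1
y[1] = 0*1 + -1*2 = -2
y[2] = 0*2 = 0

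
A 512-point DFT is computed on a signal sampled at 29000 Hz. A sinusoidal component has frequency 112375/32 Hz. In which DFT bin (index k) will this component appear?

DFT frequency resolution = f_s/N = 29000/512 = 3625/64 Hz
Bin index k = f_signal / resolution = 112375/32 / 3625/64 = 62
The signal frequency 112375/32 Hz falls in DFT bin k = 62.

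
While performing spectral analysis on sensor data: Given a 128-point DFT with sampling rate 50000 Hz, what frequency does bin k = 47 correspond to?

The frequency of DFT bin k is: f_k = k * f_s / N
f_47 = 47 * 50000 / 128 = 146875/8 Hz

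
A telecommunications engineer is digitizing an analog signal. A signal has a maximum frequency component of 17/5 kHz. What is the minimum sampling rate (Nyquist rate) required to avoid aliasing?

By the Nyquist-Shannon sampling theorem,
the minimum sampling rate (Nyquist rate) must be at least 2 * f_max.
Nyquist rate = 2 * 17/5 kHz = 34/5 kHz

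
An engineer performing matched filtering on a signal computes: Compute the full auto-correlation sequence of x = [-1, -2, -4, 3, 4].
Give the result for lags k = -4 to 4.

r_xx[k] = sum_m x[m]*x[m+k], indexed from 0, for k = -4 to 4:
  r_xx[-4] = x[4]*x[0] = -4
  r_xx[-3] = x[3]*x[0] + x[4]*x[1] = -11
  r_xx[-2] = x[2]*x[0] + x[3]*x[1] + x[4]*x[2] = -18
  r_xx[-1] = x[1]*x[0] + x[2]*x[1] + x[3]*x[2] + x[4]*x[3] = 10
  r_xx[0] = x[0]*x[0] + x[1]*x[1] + x[2]*x[2] + x[3]*x[3] + x[4]*x[4] = 46
  r_xx[1] = x[0]*x[1] + x[1]*x[2] + x[2]*x[3] + x[3]*x[4] = 10
  r_xx[2] = x[0]*x[2] + x[1]*x[3] + x[2]*x[4] = -18
  r_xx[3] = x[0]*x[3] + x[1]*x[4] = -11
  r_xx[4] = x[0]*x[4] = -4
r_xx = [-4, -11, -18, 10, 46, 10, -18, -11, -4]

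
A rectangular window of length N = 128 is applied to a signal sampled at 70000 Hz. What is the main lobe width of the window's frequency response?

For a rectangular window of length N,
the main lobe width in frequency is 2*f_s/N.
= 2*70000/128 = 4375/4 Hz
This determines the minimum frequency separation for resolving two sinusoids.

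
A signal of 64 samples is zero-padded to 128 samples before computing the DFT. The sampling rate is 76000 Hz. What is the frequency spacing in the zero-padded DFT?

Original DFT: N = 64, resolution = f_s/N = 76000/64 = 2375/2 Hz
Zero-padded DFT: N = 128, resolution = f_s/N = 76000/128 = 2375/4 Hz
Zero-padding interpolates the spectrum (finer frequency grid)
but does NOT improve the true spectral resolution (ability to resolve close frequencies).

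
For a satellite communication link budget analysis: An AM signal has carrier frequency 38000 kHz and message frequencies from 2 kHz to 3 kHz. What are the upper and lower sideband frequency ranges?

Upper sideband (USB) = fc + [fm_low, fm_high] = 38000 + [2, 3] = [38002, 38003] kHz
Lower sideband (LSB) = fc - [fm_high, fm_low] = 38000 - [3, 2] = [37997, 37998] kHz
Total occupied spectrum: 37997 kHz to 38003 kHz (plus carrier at 38000 kHz)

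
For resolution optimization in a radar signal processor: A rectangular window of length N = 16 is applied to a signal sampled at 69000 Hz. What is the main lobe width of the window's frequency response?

For a rectangular window of length N,
the main lobe width in frequency is 2*f_s/N.
= 2*69000/16 = 8625 Hz
This determines the minimum frequency separation for resolving two sinusoids.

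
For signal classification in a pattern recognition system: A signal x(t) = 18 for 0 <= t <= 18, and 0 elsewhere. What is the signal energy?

Energy = integral of |x(t)|^2 dt over the signal duration
= 18^2 * 18 = 324 * 18 = 5832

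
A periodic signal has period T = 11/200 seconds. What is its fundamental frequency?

The fundamental frequency is the reciprocal of the period.
f = 1/T = 1/(11/200) = 200/11 Hz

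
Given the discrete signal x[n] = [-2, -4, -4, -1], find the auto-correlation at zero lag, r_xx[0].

The auto-correlation at zero lag r_xx[0] equals the signal energy.
r_xx[0] = sum of x[n]^2 = (-2)^2 + (-4)^2 + (-4)^2 + (-1)^2
= 4 + 16 + 16 + 1 = 37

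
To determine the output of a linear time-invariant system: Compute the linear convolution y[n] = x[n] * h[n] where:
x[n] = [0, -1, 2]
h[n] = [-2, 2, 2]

y[n] = sum_k x[k]*h[n-k]. Output length = len(x) + len(h) - 1 = 3 + 3 - 1 = 5.
y[0] = 0*-2 = 0
y[1] = -1*-2 + 0*2 = 2
y[2] = 2*-2 + -1*2 + 0*2 = -6
y[3] = 2*2 + -1*2 = 2
y[4] = 2*2 = 4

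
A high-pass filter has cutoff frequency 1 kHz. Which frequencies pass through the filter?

A high-pass filter passes all frequencies above the cutoff frequency 1 kHz and attenuates lower frequencies.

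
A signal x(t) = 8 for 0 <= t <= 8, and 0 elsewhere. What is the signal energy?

Energy = integral of |x(t)|^2 dt over the signal duration
= 8^2 * 8 = 64 * 8 = 512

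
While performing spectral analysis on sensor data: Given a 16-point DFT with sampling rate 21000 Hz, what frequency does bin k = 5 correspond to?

The frequency of DFT bin k is: f_k = k * f_s / N
f_5 = 5 * 21000 / 16 = 13125/2 Hz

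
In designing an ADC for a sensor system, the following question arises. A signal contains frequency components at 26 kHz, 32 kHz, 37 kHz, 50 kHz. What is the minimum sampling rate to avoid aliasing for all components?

The highest frequency component is f_max = 50 kHz.
Nyquist rate = 2 * f_max = 2 * 50 kHz = 100 kHz.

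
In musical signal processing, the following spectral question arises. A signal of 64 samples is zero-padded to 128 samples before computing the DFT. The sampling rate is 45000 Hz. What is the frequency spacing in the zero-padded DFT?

Original DFT: N = 64, resolution = f_s/N = 45000/64 = 5625/8 Hz
Zero-padded DFT: N = 128, resolution = f_s/N = 45000/128 = 5625/16 Hz
Zero-padding interpolates the spectrum (finer frequency grid)
but does NOT improve the true spectral resolution (ability to resolve close frequencies).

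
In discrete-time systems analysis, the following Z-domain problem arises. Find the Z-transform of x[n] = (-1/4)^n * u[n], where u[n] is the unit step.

The Z-transform of a^n * u[n] is z/(z-a) for |z| > |a|.
Here a = -1/4, so X(z) = z/(z - (-1/4)) = 4z/(4z + 1)
ROC: |z| > 1/4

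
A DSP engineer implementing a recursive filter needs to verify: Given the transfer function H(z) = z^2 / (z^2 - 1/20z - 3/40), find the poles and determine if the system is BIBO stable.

Poles are roots of the denominator: z^2 - 1/20z - 3/40 = 0.
Quadratic formula: z = [-(-1/20) +/- sqrt((-1/20)^2 - 4*(-3/40))] / 2
Discriminant = 1/400 + 3/10 = 121/400; sqrt = 11/20.
z = (1/20 +/- 11/20) / 2 => z = 3/10 or z = -1/4.
|p1| = 1/4, |p2| = 3/10.
For BIBO stability, all poles must lie inside the unit circle (|p| < 1).
System is STABLE since both |p| < 1.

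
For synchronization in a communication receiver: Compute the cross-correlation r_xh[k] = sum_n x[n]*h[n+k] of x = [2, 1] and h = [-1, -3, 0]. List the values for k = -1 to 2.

Both sequences indexed from 0 and zero outside their support.
Lags with overlap: k = -1 to 2.
  r_xh[-1] = x[1]*h[0] = -1
  r_xh[0] = x[0]*h[0] + x[1]*h[1] = -5
  r_xh[1] = x[0]*h[1] + x[1]*h[2] = -6
  r_xh[2] = x[0]*h[2] = 0
r_xh = [-1, -5, -6, 0] (for k = -1, ..., 2)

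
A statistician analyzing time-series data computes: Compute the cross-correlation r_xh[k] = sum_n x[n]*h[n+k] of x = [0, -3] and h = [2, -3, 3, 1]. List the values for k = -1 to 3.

Both sequences indexed from 0 and zero outside their support.
Lags with overlap: k = -1 to 3.
  r_xh[-1] = x[1]*h[0] = -6
  r_xh[0] = x[0]*h[0] + x[1]*h[1] = 9
  r_xh[1] = x[0]*h[1] + x[1]*h[2] = -9
  r_xh[2] = x[0]*h[2] + x[1]*h[3] = -3
  r_xh[3] = x[0]*h[3] = 0
r_xh = [-6, 9, -9, -3, 0] (for k = -1, ..., 3)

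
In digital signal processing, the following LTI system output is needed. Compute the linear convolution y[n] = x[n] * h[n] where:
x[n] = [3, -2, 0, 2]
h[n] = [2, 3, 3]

y[n] = sum_k x[k]*h[n-k]. Output length = len(x) + len(h) - 1 = 4 + 3 - 1 = 6.
y[0] = 3*2 = 6
y[1] = -2*2 + 3*3 = 5
y[2] = 0*2 + -2*3 + 3*3 = 3
y[3] = 2*2 + 0*3 + -2*3 = -2
y[4] = 2*3 + 0*3 = 6
y[5] = 2*3 = 6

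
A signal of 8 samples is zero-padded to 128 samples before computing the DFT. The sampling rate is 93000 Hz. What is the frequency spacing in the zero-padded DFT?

Original DFT: N = 8, resolution = f_s/N = 93000/8 = 11625 Hz
Zero-padded DFT: N = 128, resolution = f_s/N = 93000/128 = 11625/16 Hz
Zero-padding interpolates the spectrum (finer frequency grid)
but does NOT improve the true spectral resolution (ability to resolve close frequencies).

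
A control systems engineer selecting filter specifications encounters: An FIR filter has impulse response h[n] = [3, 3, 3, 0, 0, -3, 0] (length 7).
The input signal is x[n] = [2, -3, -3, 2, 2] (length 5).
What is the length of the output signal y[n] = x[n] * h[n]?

For linear convolution, the output length is:
len(y) = len(x) + len(h) - 1 = 5 + 7 - 1 = 11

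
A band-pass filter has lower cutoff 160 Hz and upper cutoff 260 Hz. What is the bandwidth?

Bandwidth = f_high - f_low
= 260 Hz - 160 Hz = 100 Hz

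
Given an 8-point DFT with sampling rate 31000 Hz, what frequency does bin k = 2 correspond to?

The frequency of DFT bin k is: f_k = k * f_s / N
f_2 = 2 * 31000 / 8 = 7750 Hz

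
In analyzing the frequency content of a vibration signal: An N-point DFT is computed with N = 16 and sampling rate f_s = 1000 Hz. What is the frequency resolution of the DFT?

DFT frequency resolution = f_s / N
= 1000 / 16 = 125/2 Hz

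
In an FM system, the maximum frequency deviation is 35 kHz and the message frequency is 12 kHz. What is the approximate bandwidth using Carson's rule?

Carson's rule: BW = 2*(delta_f + f_m)
= 2*(35 + 12) kHz = 94 kHz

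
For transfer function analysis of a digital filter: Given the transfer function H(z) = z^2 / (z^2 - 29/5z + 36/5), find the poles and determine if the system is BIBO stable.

Poles are roots of the denominator: z^2 - 29/5z + 36/5 = 0.
Quadratic formula: z = [-(-29/5) +/- sqrt((-29/5)^2 - 4*(36/5))] / 2
Discriminant = 841/25 - 144/5 = 121/25; sqrt = 11/5.
z = (29/5 +/- 11/5) / 2 => z = 4 or z = 9/5.
|p1| = 9/5, |p2| = 4.
For BIBO stability, all poles must lie inside the unit circle (|p| < 1).
System is UNSTABLE since at least one |p| >= 1.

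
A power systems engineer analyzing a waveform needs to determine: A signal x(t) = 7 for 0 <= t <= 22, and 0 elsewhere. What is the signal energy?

Energy = integral of |x(t)|^2 dt over the signal duration
= 7^2 * 22 = 49 * 22 = 1078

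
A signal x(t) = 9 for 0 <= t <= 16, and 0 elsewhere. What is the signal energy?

Energy = integral of |x(t)|^2 dt over the signal duration
= 9^2 * 16 = 81 * 16 = 1296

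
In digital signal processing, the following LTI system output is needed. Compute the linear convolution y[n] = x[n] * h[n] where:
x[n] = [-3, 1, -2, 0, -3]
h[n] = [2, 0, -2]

y[n] = sum_k x[k]*h[n-k]. Output length = len(x) + len(h) - 1 = 5 + 3 - 1 = 7.
y[0] = -3*2 = -6
y[1] = 1*2 + -3*0 = 2
y[2] = -2*2 + 1*0 + -3*-2 = 2
y[3] = 0*2 + -2*0 + 1*-2 = -2
y[4] = -3*2 + 0*0 + -2*-2 = -2
y[5] = -3*0 + 0*-2 = 0
y[6] = -3*-2 = 6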